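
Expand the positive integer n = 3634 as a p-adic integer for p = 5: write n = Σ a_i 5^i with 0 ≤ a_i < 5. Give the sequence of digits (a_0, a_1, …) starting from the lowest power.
(a_0, a_1, …) = (4, 1, 0, 4, 0, 1)

Repeated division by 5 gives the digits low-to-high: 3634 = 4 + 1·5^1 + 4·5^3 + 1·5^5. Digit sequence: (4, 1, 0, 4, 0, 1).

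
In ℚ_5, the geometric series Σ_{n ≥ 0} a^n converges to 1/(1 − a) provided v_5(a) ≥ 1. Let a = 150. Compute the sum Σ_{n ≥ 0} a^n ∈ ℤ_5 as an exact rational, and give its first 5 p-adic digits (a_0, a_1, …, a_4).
Σ a^n = 1/(1 − a) = -1/149;  first 5 digits = (1, 0, 1, 1, 1)

v_5(a) = 2 ≥ 1, so the series converges in ℤ_5 to 1/(1 − a) = 1/(1 − 150) = -1/149. Expand this rational in ℤ_5: compute digits iteratively via d_i = x_i mod 5, x_{i+1} = (x_i − d_i)/5. The first 5 digits are (1, 0, 1, 1, 1).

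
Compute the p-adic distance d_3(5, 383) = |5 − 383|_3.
d_3(5, 383) = 1/27

Step 1 — x − y = 5 − 383 = -378. Step 2 — v_3(-378) = 3 (factor: -378 = −(3^3 · 14); the sign does not affect v_p). Step 3 — |x − y|_3 = 3^{-3} = 1/27.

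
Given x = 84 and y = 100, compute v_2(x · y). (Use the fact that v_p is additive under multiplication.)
v_2(8400) = 4

v_p(x) = 2 (factor: 84 = 2^2 · 21); v_p(y) = 2 (factor: 100 = 2^2 · 25). Additivity: v_p(xy) = v_p(x) + v_p(y) = 2 + 2 = 4. (Direct check: xy = 8400 = 2^4 · (525).)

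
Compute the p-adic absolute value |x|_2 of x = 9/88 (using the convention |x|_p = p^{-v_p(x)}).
|9/88|_2 = 8

Step 1 — compute v_2(x) by factoring powers of 2 out of the numerator and denominator: v_2(9/88) = -3. Step 2 — apply |x|_p = p^{-v_p(x)} = 2^{3} = 8.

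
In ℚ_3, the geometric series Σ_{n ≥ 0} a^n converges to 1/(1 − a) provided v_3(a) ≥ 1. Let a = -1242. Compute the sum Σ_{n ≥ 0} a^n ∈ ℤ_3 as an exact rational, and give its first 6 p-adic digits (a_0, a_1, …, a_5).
Σ a^n = 1/(1 − a) = 1/1243;  first 6 digits = (1, 0, 0, 2, 2, 0)

v_3(a) = 3 ≥ 1, so the series converges in ℤ_3 to 1/(1 − a) = 1/(1 − (-1242)) = 1/1243. Expand this rational in ℤ_3: compute digits iteratively via d_i = x_i mod 3, x_{i+1} = (x_i − d_i)/3. The first 6 digits are (1, 0, 0, 2, 2, 0).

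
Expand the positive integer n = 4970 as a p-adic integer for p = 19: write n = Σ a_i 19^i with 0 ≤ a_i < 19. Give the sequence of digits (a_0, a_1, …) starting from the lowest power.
(a_0, a_1, …) = (11, 14, 13)

Repeated division by 19 gives the digits low-to-high: 4970 = 11 + 14·19^1 + 13·19^2. Digit sequence: (11, 14, 13).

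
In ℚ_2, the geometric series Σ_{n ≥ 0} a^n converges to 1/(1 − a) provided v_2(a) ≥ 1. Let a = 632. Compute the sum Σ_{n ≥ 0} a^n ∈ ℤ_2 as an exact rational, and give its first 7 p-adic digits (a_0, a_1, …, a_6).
Σ a^n = 1/(1 − a) = -1/631;  first 7 digits = (1, 0, 0, 1, 1, 1, 0)

v_2(a) = 3 ≥ 1, so the series converges in ℤ_2 to 1/(1 − a) = 1/(1 − 632) = -1/631. Expand this rational in ℤ_2: compute digits iteratively via d_i = x_i mod 2, x_{i+1} = (x_i − d_i)/2. The first 7 digits are (1, 0, 0, 1, 1, 1, 0).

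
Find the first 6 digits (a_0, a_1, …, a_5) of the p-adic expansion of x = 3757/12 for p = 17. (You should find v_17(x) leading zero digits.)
(a_0, …, a_5) = (0, 0, 11, 15, 9, 15)

v_17(3757/12) = 2, so a_0 = ... = a_1 = 0. Factor out: x = 17^2 · u with u = 13/12 a unit in ℤ_17. Expand u iteratively via a_{v+i} = u_i mod 17, u_{i+1} = (u_i − a_{v+i})/17:
  u_0 = 13/12;  a_2 = 11;  u_1 = (u_0 − 11)/17 = -7/12
  u_1 = -7/12;  a_3 = 15;  u_2 = (u_1 − 15)/17 = -11/12
  u_2 = -11/12;  a_4 = 9;  u_3 = (u_2 − 9)/17 = -7/12
  u_3 = -7/12;  a_5 = 15;  u_4 = (u_3 − 15)/17 = -11/12
Digits: (0, 0, 11, 15, 9, 15).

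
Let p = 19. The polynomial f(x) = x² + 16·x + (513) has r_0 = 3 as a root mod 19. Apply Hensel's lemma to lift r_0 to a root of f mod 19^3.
r_2 = 2701 (mod 6859)

Hensel: r_{i+1} = r_i − f(r_i)·(f′(r_i))^{-1} mod 19^{i+2}, f′(x) = 2x + 16. Iterate:
  r_0 = 3 (mod 19)
  r_1 = 174 (mod 361)
  r_2 = 2701 (mod 6859)
Final: r = 2701 satisfies f(r) ≡ 0 mod 19^3.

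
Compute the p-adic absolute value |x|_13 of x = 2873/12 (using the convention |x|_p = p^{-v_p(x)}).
|2873/12|_13 = 1/169

Step 1 — compute v_13(x) by factoring powers of 13 out of the numerator and denominator: v_13(2873/12) = 2. Step 2 — apply |x|_p = p^{-v_p(x)} = 13^{-2} = 1/169.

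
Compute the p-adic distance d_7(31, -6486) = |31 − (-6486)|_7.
d_7(31, -6486) = 1/343

Step 1 — x − y = 31 − (-6486) = 6517. Step 2 — v_7(6517) = 3 (factor: 6517 = (7^3 · 19); the sign does not affect v_p). Step 3 — |x − y|_7 = 7^{-3} = 1/343.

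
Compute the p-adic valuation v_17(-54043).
v_17(-54043) = 3

v_17(n) is the largest exponent k such that 17^k divides n. Factor out: -54043 = -17^3 · 11. (Sign doesn't affect v_p.) So v_17(-54043) = 3.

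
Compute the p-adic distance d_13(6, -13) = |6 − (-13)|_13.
d_13(6, -13) = 1

Step 1 — x − y = 6 − (-13) = 19. Step 2 — v_13(19) = 0 (factor: 19 = (13^0 · 19); the sign does not affect v_p). Step 3 — |x − y|_13 = 13^{0} = 1.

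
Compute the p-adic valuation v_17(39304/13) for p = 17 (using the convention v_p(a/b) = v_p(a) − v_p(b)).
v_17(39304/13) = 3

Factor powers of 17 from the numerator and denominator of the reduced fraction: 39304 = 17^3 · 8 and 13 = 17^0 · 13. Apply v_p(a/b) = v_p(a) − v_p(b): v_17(39304/13) = 3 − 0 = 3.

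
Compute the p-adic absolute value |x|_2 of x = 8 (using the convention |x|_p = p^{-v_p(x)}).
|8|_2 = 1/8

Step 1 — compute v_2(x) by factoring powers of 2 out of the numerator and denominator: v_2(8) = 3. Step 2 — apply |x|_p = p^{-v_p(x)} = 2^{-3} = 1/8.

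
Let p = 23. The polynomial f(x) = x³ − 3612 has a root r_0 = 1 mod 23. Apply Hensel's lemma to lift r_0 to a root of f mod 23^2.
r_1 = 323 (mod 529)

Hensel: r_{i+1} = r_i − f(r_i)/f′(r_i) mod 23^{i+2}, where f′(x) = 3x². Iterate:
  r_0 = 1 (mod 23)
  r_1 = 323 (mod 529)
Final: r = 323 with f(r) ≡ 0 mod 23^2.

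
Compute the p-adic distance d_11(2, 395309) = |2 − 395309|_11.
d_11(2, 395309) = 1/14641

Step 1 — x − y = 2 − 395309 = -395307. Step 2 — v_11(-395307) = 4 (factor: -395307 = −(11^4 · 27); the sign does not affect v_p). Step 3 — |x − y|_11 = 11^{-4} = 1/14641.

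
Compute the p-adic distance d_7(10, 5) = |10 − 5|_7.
d_7(10, 5) = 1

Step 1 — x − y = 10 − 5 = 5. Step 2 — v_7(5) = 0 (factor: 5 = (7^0 · 5); the sign does not affect v_p). Step 3 — |x − y|_7 = 7^{0} = 1.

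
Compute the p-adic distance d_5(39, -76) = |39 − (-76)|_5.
d_5(39, -76) = 1/5

Step 1 — x − y = 39 − (-76) = 115. Step 2 — v_5(115) = 1 (factor: 115 = (5^1 · 23); the sign does not affect v_p). Step 3 — |x − y|_5 = 5^{-1} = 1/5.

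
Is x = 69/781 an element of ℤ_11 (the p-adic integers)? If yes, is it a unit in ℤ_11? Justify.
x ∉ ℤ_11 (v_11(x) = -1 < 0)

ℤ_11 = {x ∈ ℚ_11 : v_11(x) ≥ 0} and ℤ_11^× = {x ∈ ℤ_11 : v_11(x) = 0}. Here v_11(69/781) = v_11(num) − v_11(den) = -1; compare against these criteria.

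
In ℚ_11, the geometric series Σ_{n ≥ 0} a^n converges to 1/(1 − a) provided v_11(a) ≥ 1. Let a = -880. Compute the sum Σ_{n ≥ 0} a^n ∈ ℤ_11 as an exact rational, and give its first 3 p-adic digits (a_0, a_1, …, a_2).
Σ a^n = 1/(1 − a) = 1/881;  first 3 digits = (1, 8, 1)

v_11(a) = 1 ≥ 1, so the series converges in ℤ_11 to 1/(1 − a) = 1/(1 − (-880)) = 1/881. Expand this rational in ℤ_11: compute digits iteratively via d_i = x_i mod 11, x_{i+1} = (x_i − d_i)/11. The first 3 digits are (1, 8, 1).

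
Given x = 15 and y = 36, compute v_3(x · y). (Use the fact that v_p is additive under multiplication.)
v_3(540) = 3

v_p(x) = 1 (factor: 15 = 3^1 · 5); v_p(y) = 2 (factor: 36 = 3^2 · 4). Additivity: v_p(xy) = v_p(x) + v_p(y) = 1 + 2 = 3. (Direct check: xy = 540 = 3^3 · (20).)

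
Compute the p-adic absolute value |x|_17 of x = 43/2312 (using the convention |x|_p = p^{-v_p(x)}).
|43/2312|_17 = 289

Step 1 — compute v_17(x) by factoring powers of 17 out of the numerator and denominator: v_17(43/2312) = -2. Step 2 — apply |x|_p = p^{-v_p(x)} = 17^{2} = 289.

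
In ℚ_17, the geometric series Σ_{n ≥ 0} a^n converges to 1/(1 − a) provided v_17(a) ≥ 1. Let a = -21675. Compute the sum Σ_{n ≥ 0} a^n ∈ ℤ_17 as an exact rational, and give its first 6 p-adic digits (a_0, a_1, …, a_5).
Σ a^n = 1/(1 − a) = 1/21676;  first 6 digits = (1, 0, 10, 12, 14, 7)

v_17(a) = 2 ≥ 1, so the series converges in ℤ_17 to 1/(1 − a) = 1/(1 − (-21675)) = 1/21676. Expand this rational in ℤ_17: compute digits iteratively via d_i = x_i mod 17, x_{i+1} = (x_i − d_i)/17. The first 6 digits are (1, 0, 10, 12, 14, 7).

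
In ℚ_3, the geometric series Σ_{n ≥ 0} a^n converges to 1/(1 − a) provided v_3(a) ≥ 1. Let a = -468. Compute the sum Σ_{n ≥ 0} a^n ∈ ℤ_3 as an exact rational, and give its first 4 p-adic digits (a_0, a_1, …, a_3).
Σ a^n = 1/(1 − a) = 1/469;  first 4 digits = (1, 0, 2, 0)

v_3(a) = 2 ≥ 1, so the series converges in ℤ_3 to 1/(1 − a) = 1/(1 − (-468)) = 1/469. Expand this rational in ℤ_3: compute digits iteratively via d_i = x_i mod 3, x_{i+1} = (x_i − d_i)/3. The first 4 digits are (1, 0, 2, 0).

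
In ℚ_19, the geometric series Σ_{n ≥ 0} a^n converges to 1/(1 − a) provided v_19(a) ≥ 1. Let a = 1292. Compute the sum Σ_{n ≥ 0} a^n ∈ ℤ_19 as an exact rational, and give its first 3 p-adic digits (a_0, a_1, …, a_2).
Σ a^n = 1/(1 − a) = -1/1291;  first 3 digits = (1, 11, 10)

v_19(a) = 1 ≥ 1, so the series converges in ℤ_19 to 1/(1 − a) = 1/(1 − 1292) = -1/1291. Expand this rational in ℤ_19: compute digits iteratively via d_i = x_i mod 19, x_{i+1} = (x_i − d_i)/19. The first 3 digits are (1, 11, 10).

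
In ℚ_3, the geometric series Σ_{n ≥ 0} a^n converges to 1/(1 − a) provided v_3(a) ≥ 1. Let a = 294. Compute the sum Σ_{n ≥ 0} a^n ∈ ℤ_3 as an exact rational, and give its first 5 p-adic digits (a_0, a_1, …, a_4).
Σ a^n = 1/(1 − a) = -1/293;  first 5 digits = (1, 2, 0, 1, 0)

v_3(a) = 1 ≥ 1, so the series converges in ℤ_3 to 1/(1 − a) = 1/(1 − 294) = -1/293. Expand this rational in ℤ_3: compute digits iteratively via d_i = x_i mod 3, x_{i+1} = (x_i − d_i)/3. The first 5 digits are (1, 2, 0, 1, 0).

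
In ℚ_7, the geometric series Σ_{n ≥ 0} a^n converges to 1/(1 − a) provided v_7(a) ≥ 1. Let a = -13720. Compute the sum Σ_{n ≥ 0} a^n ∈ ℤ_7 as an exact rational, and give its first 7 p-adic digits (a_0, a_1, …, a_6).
Σ a^n = 1/(1 − a) = 1/13721;  first 7 digits = (1, 0, 0, 2, 1, 6, 3)

v_7(a) = 3 ≥ 1, so the series converges in ℤ_7 to 1/(1 − a) = 1/(1 − (-13720)) = 1/13721. Expand this rational in ℤ_7: compute digits iteratively via d_i = x_i mod 7, x_{i+1} = (x_i − d_i)/7. The first 7 digits are (1, 0, 0, 2, 1, 6, 3).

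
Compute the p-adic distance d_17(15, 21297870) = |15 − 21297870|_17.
d_17(15, 21297870) = 1/1419857

Step 1 — x − y = 15 − 21297870 = -21297855. Step 2 — v_17(-21297855) = 5 (factor: -21297855 = −(17^5 · 15); the sign does not affect v_p). Step 3 — |x − y|_17 = 17^{-5} = 1/1419857.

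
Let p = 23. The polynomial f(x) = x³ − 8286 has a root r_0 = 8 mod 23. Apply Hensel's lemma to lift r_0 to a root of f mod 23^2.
r_1 = 54 (mod 529)

Hensel: r_{i+1} = r_i − f(r_i)/f′(r_i) mod 23^{i+2}, where f′(x) = 3x². Iterate:
  r_0 = 8 (mod 23)
  r_1 = 54 (mod 529)
Final: r = 54 with f(r) ≡ 0 mod 23^2.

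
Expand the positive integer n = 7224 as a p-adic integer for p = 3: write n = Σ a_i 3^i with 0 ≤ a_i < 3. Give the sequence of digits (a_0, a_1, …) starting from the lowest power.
(a_0, a_1, …) = (0, 2, 1, 0, 2, 2, 0, 0, 1)

Repeated division by 3 gives the digits low-to-high: 7224 = 2·3^1 + 1·3^2 + 2·3^4 + 2·3^5 + 1·3^8. Digit sequence: (0, 2, 1, 0, 2, 2, 0, 0, 1).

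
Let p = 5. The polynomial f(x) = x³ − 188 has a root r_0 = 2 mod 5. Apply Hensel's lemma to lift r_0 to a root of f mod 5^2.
r_1 = 17 (mod 25)

Hensel: r_{i+1} = r_i − f(r_i)/f′(r_i) mod 5^{i+2}, where f′(x) = 3x². Iterate:
  r_0 = 2 (mod 5)
  r_1 = 17 (mod 25)
Final: r = 17 with f(r) ≡ 0 mod 5^2.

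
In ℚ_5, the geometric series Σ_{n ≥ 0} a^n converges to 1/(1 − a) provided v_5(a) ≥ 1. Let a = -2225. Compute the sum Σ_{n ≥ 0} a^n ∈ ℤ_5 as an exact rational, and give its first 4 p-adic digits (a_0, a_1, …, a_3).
Σ a^n = 1/(1 − a) = 1/2226;  first 4 digits = (1, 0, 1, 2)

v_5(a) = 2 ≥ 1, so the series converges in ℤ_5 to 1/(1 − a) = 1/(1 − (-2225)) = 1/2226. Expand this rational in ℤ_5: compute digits iteratively via d_i = x_i mod 5, x_{i+1} = (x_i − d_i)/5. The first 4 digits are (1, 0, 1, 2).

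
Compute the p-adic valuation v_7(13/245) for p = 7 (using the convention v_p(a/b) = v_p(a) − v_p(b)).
v_7(13/245) = -2

Factor powers of 7 from the numerator and denominator of the reduced fraction: 13 = 7^0 · 13 and 245 = 7^2 · 5. Apply v_p(a/b) = v_p(a) − v_p(b): v_7(13/245) = 0 − 2 = -2.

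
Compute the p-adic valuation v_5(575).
v_5(575) = 2

v_5(n) is the largest exponent k such that 5^k divides n. Factor out: 575 = 5^2 · 23. (Sign doesn't affect v_p.) So v_5(575) = 2.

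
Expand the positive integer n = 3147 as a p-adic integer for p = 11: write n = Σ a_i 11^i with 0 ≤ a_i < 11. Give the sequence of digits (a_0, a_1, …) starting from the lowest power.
(a_0, a_1, …) = (1, 0, 4, 2)

Repeated division by 11 gives the digits low-to-high: 3147 = 1 + 4·11^2 + 2·11^3. Digit sequence: (1, 0, 4, 2).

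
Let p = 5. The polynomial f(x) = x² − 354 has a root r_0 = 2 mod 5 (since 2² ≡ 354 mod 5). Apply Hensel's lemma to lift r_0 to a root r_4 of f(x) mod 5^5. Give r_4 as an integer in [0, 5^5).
r_4 = 2277 (mod 3125)

Hensel's recurrence: r_{i+1} = r_i − f(r_i)·(f′(r_i))^{-1} mod 5^{i+2}, with f′(x) = 2x. Iterate:
  r_0 = 2 (mod 5)
  r_1 = 2 (mod 25)
  r_2 = 27 (mod 125)
  r_3 = 402 (mod 625)
  r_4 = 2277 (mod 3125)
Final: r_4 = 2277, and one checks f(r_4) ≡ 0 mod 5^5.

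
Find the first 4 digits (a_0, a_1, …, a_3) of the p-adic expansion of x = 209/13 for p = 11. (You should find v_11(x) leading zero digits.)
(a_0, …, a_3) = (0, 4, 4, 3)

v_11(209/13) = 1, so a_0 = ... = a_0 = 0. Factor out: x = 11^1 · u with u = 19/13 a unit in ℤ_11. Expand u iteratively via a_{v+i} = u_i mod 11, u_{i+1} = (u_i − a_{v+i})/11:
  u_0 = 19/13;  a_1 = 4;  u_1 = (u_0 − 4)/11 = -3/13
  u_1 = -3/13;  a_2 = 4;  u_2 = (u_1 − 4)/11 = -5/13
  u_2 = -5/13;  a_3 = 3;  u_3 = (u_2 − 3)/11 = -4/13
Digits: (0, 4, 4, 3).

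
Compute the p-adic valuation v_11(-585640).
v_11(-585640) = 4

v_11(n) is the largest exponent k such that 11^k divides n. Factor out: -585640 = -11^4 · 40. (Sign doesn't affect v_p.) So v_11(-585640) = 4.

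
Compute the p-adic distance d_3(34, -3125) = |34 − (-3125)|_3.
d_3(34, -3125) = 1/243

Step 1 — x − y = 34 − (-3125) = 3159. Step 2 — v_3(3159) = 5 (factor: 3159 = (3^5 · 13); the sign does not affect v_p). Step 3 — |x − y|_3 = 3^{-5} = 1/243.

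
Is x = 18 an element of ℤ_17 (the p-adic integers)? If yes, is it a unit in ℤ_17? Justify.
x ∈ ℤ_17^× (unit); v_17(x) = 0

ℤ_17 = {x ∈ ℚ_17 : v_17(x) ≥ 0} and ℤ_17^× = {x ∈ ℤ_17 : v_17(x) = 0}. Here v_17(18) = v_17(num) − v_17(den) = 0; compare against these criteria.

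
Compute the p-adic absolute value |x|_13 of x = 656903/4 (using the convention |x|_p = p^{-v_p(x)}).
|656903/4|_13 = 1/28561

Step 1 — compute v_13(x) by factoring powers of 13 out of the numerator and denominator: v_13(656903/4) = 4. Step 2 — apply |x|_p = p^{-v_p(x)} = 13^{-4} = 1/28561.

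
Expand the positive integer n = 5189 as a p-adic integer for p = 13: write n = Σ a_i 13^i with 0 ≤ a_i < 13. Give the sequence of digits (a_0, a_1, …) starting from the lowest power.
(a_0, a_1, …) = (2, 9, 4, 2)

Repeated division by 13 gives the digits low-to-high: 5189 = 2 + 9·13^1 + 4·13^2 + 2·13^3. Digit sequence: (2, 9, 4, 2).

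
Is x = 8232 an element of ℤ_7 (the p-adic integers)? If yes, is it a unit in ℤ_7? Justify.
x ∈ ℤ_7 but not a unit; v_7(x) = 3 > 0

ℤ_7 = {x ∈ ℚ_7 : v_7(x) ≥ 0} and ℤ_7^× = {x ∈ ℤ_7 : v_7(x) = 0}. Here v_7(8232) = v_7(num) − v_7(den) = 3; compare against these criteria.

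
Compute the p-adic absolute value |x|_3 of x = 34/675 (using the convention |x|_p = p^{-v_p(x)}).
|34/675|_3 = 27

Step 1 — compute v_3(x) by factoring powers of 3 out of the numerator and denominator: v_3(34/675) = -3. Step 2 — apply |x|_p = p^{-v_p(x)} = 3^{3} = 27.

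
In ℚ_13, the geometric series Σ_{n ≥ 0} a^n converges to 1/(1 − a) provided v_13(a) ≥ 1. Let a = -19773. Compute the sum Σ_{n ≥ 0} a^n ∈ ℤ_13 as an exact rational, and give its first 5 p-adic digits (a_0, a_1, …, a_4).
Σ a^n = 1/(1 − a) = 1/19774;  first 5 digits = (1, 0, 0, 4, 12)

v_13(a) = 3 ≥ 1, so the series converges in ℤ_13 to 1/(1 − a) = 1/(1 − (-19773)) = 1/19774. Expand this rational in ℤ_13: compute digits iteratively via d_i = x_i mod 13, x_{i+1} = (x_i − d_i)/13. The first 5 digits are (1, 0, 0, 4, 12).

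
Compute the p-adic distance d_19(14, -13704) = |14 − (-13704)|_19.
d_19(14, -13704) = 1/6859

Step 1 — x − y = 14 − (-13704) = 13718. Step 2 — v_19(13718) = 3 (factor: 13718 = (19^3 · 2); the sign does not affect v_p). Step 3 — |x − y|_19 = 19^{-3} = 1/6859.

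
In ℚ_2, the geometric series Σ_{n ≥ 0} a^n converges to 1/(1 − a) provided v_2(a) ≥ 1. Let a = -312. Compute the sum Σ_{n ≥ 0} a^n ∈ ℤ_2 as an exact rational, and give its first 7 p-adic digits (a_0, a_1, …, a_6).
Σ a^n = 1/(1 − a) = 1/313;  first 7 digits = (1, 0, 0, 1, 0, 0, 0)

v_2(a) = 3 ≥ 1, so the series converges in ℤ_2 to 1/(1 − a) = 1/(1 − (-312)) = 1/313. Expand this rational in ℤ_2: compute digits iteratively via d_i = x_i mod 2, x_{i+1} = (x_i − d_i)/2. The first 7 digits are (1, 0, 0, 1, 0, 0, 0).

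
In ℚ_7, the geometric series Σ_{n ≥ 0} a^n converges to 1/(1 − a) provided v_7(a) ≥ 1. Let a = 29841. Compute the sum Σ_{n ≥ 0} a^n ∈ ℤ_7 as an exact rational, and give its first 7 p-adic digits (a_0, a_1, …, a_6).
Σ a^n = 1/(1 − a) = -1/29840;  first 7 digits = (1, 0, 0, 3, 5, 1, 2)

v_7(a) = 3 ≥ 1, so the series converges in ℤ_7 to 1/(1 − a) = 1/(1 − 29841) = -1/29840. Expand this rational in ℤ_7: compute digits iteratively via d_i = x_i mod 7, x_{i+1} = (x_i − d_i)/7. The first 7 digits are (1, 0, 0, 3, 5, 1, 2).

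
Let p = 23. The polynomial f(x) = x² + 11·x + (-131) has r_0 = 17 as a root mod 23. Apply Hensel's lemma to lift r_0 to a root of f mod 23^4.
r_3 = 74422 (mod 279841)

Hensel: r_{i+1} = r_i − f(r_i)·(f′(r_i))^{-1} mod 23^{i+2}, f′(x) = 2x + 11. Iterate:
  r_0 = 17 (mod 23)
  r_1 = 362 (mod 529)
  r_2 = 1420 (mod 12167)
  r_3 = 74422 (mod 279841)
Final: r = 74422 satisfies f(r) ≡ 0 mod 23^4.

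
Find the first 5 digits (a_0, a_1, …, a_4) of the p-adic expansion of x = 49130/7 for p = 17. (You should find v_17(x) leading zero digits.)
(a_0, …, a_4) = (0, 0, 0, 16, 4)

v_17(49130/7) = 3, so a_0 = ... = a_2 = 0. Factor out: x = 17^3 · u with u = 10/7 a unit in ℤ_17. Expand u iteratively via a_{v+i} = u_i mod 17, u_{i+1} = (u_i − a_{v+i})/17:
  u_0 = 10/7;  a_3 = 16;  u_1 = (u_0 − 16)/17 = -6/7
  u_1 = -6/7;  a_4 = 4;  u_2 = (u_1 − 4)/17 = -2/7
Digits: (0, 0, 0, 16, 4).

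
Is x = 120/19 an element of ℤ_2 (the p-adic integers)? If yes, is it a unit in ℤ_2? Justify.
x ∈ ℤ_2 but not a unit; v_2(x) = 3 > 0

ℤ_2 = {x ∈ ℚ_2 : v_2(x) ≥ 0} and ℤ_2^× = {x ∈ ℤ_2 : v_2(x) = 0}. Here v_2(120/19) = v_2(num) − v_2(den) = 3; compare against these criteria.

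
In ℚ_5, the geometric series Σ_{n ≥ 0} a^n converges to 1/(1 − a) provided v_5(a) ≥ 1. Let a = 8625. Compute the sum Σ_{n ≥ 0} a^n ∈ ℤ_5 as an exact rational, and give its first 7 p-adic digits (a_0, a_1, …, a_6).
Σ a^n = 1/(1 − a) = -1/8624;  first 7 digits = (1, 0, 0, 4, 3, 2, 1)

v_5(a) = 3 ≥ 1, so the series converges in ℤ_5 to 1/(1 − a) = 1/(1 − 8625) = -1/8624. Expand this rational in ℤ_5: compute digits iteratively via d_i = x_i mod 5, x_{i+1} = (x_i − d_i)/5. The first 7 digits are (1, 0, 0, 4, 3, 2, 1).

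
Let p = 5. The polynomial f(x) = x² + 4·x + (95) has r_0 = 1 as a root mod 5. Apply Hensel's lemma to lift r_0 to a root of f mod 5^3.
r_2 = 26 (mod 125)

Hensel: r_{i+1} = r_i − f(r_i)·(f′(r_i))^{-1} mod 5^{i+2}, f′(x) = 2x + 4. Iterate:
  r_0 = 1 (mod 5)
  r_1 = 1 (mod 25)
  r_2 = 26 (mod 125)
Final: r = 26 satisfies f(r) ≡ 0 mod 5^3.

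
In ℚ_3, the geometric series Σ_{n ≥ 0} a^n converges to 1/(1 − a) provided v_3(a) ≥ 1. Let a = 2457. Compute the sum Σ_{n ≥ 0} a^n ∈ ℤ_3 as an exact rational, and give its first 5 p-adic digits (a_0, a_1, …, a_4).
Σ a^n = 1/(1 − a) = -1/2456;  first 5 digits = (1, 0, 0, 1, 0)

v_3(a) = 3 ≥ 1, so the series converges in ℤ_3 to 1/(1 − a) = 1/(1 − 2457) = -1/2456. Expand this rational in ℤ_3: compute digits iteratively via d_i = x_i mod 3, x_{i+1} = (x_i − d_i)/3. The first 5 digits are (1, 0, 0, 1, 0).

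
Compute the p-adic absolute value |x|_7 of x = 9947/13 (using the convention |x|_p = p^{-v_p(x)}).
|9947/13|_7 = 1/343

Step 1 — compute v_7(x) by factoring powers of 7 out of the numerator and denominator: v_7(9947/13) = 3. Step 2 — apply |x|_p = p^{-v_p(x)} = 7^{-3} = 1/343.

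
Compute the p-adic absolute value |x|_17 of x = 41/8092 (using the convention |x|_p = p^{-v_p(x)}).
|41/8092|_17 = 289

Step 1 — compute v_17(x) by factoring powers of 17 out of the numerator and denominator: v_17(41/8092) = -2. Step 2 — apply |x|_p = p^{-v_p(x)} = 17^{2} = 289.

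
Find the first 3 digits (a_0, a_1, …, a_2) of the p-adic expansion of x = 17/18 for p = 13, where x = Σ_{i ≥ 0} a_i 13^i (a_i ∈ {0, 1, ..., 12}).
(a_0, …, a_2) = (6, 9, 0)

v_13(17/18) = 0 (numerator and denominator both coprime to 13), so x ∈ ℤ_13^×. Compute digits iteratively via a_i = x_i mod 13, x_{i+1} = (x_i − a_i)/13, with x_0 = x:
  x_0 = 17/18;  a_0 = 6;  x_1 = (x_0 − 6)/13 = -7/18
  x_1 = -7/18;  a_1 = 9;  x_2 = (x_1 − 9)/13 = -13/18
  x_2 = -13/18;  a_2 = 0;  x_3 = (x_2 − 0)/13 = -1/18
Digits: (6, 9, 0).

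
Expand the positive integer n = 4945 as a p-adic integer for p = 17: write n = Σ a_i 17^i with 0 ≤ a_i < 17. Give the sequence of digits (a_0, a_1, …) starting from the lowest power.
(a_0, a_1, …) = (15, 1, 0, 1)

Repeated division by 17 gives the digits low-to-high: 4945 = 15 + 1·17^1 + 1·17^3. Digit sequence: (15, 1, 0, 1).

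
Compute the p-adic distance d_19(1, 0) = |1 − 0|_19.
d_19(1, 0) = 1

Step 1 — x − y = 1 − 0 = 1. Step 2 — v_19(1) = 0 (factor: 1 = (19^0 · 1); the sign does not affect v_p). Step 3 — |x − y|_19 = 19^{0} = 1.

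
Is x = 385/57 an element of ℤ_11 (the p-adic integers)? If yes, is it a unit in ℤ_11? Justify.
x ∈ ℤ_11 but not a unit; v_11(x) = 1 > 0

ℤ_11 = {x ∈ ℚ_11 : v_11(x) ≥ 0} and ℤ_11^× = {x ∈ ℤ_11 : v_11(x) = 0}. Here v_11(385/57) = v_11(num) − v_11(den) = 1; compare against these criteria.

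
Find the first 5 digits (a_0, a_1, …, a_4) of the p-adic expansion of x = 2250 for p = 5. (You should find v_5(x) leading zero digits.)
(a_0, …, a_4) = (0, 0, 0, 3, 3)

v_5(2250) = 3, so a_0 = ... = a_2 = 0. Factor out: x = 5^3 · u with u = 18 a unit in ℤ_5. Expand u iteratively via a_{v+i} = u_i mod 5, u_{i+1} = (u_i − a_{v+i})/5:
  u_0 = 18;  a_3 = 3;  u_1 = (u_0 − 3)/5 = 3
  u_1 = 3;  a_4 = 3;  u_2 = (u_1 − 3)/5 = 0
Digits: (0, 0, 0, 3, 3).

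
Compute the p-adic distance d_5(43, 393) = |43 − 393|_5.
d_5(43, 393) = 1/25

Step 1 — x − y = 43 − 393 = -350. Step 2 — v_5(-350) = 2 (factor: -350 = −(5^2 · 14); the sign does not affect v_p). Step 3 — |x − y|_5 = 5^{-2} = 1/25.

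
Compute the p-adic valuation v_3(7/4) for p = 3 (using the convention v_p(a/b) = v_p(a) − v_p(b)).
v_3(7/4) = 0

Factor powers of 3 from the numerator and denominator of the reduced fraction: 7 = 3^0 · 7 and 4 = 3^0 · 4. Apply v_p(a/b) = v_p(a) − v_p(b): v_3(7/4) = 0 − 0 = 0.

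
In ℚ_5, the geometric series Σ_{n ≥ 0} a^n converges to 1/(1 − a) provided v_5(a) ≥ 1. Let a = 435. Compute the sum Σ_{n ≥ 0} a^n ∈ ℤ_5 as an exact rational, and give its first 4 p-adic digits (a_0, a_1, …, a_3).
Σ a^n = 1/(1 − a) = -1/434;  first 4 digits = (1, 2, 1, 0)

v_5(a) = 1 ≥ 1, so the series converges in ℤ_5 to 1/(1 − a) = 1/(1 − 435) = -1/434. Expand this rational in ℤ_5: compute digits iteratively via d_i = x_i mod 5, x_{i+1} = (x_i − d_i)/5. The first 4 digits are (1, 2, 1, 0).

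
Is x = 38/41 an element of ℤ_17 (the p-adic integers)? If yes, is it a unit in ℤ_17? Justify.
x ∈ ℤ_17^× (unit); v_17(x) = 0

ℤ_17 = {x ∈ ℚ_17 : v_17(x) ≥ 0} and ℤ_17^× = {x ∈ ℤ_17 : v_17(x) = 0}. Here v_17(38/41) = v_17(num) − v_17(den) = 0; compare against these criteria.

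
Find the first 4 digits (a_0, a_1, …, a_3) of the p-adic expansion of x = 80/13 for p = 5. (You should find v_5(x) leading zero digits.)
(a_0, …, a_3) = (0, 2, 1, 4)

v_5(80/13) = 1, so a_0 = ... = a_0 = 0. Factor out: x = 5^1 · u with u = 16/13 a unit in ℤ_5. Expand u iteratively via a_{v+i} = u_i mod 5, u_{i+1} = (u_i − a_{v+i})/5:
  u_0 = 16/13;  a_1 = 2;  u_1 = (u_0 − 2)/5 = -2/13
  u_1 = -2/13;  a_2 = 1;  u_2 = (u_1 − 1)/5 = -3/13
  u_2 = -3/13;  a_3 = 4;  u_3 = (u_2 − 4)/5 = -11/13
Digits: (0, 2, 1, 4).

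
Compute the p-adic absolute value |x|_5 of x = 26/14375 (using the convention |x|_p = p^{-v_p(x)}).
|26/14375|_5 = 625

Step 1 — compute v_5(x) by factoring powers of 5 out of the numerator and denominator: v_5(26/14375) = -4. Step 2 — apply |x|_p = p^{-v_p(x)} = 5^{4} = 625.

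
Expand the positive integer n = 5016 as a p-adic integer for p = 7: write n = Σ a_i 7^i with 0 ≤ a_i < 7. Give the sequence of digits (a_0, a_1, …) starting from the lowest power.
(a_0, a_1, …) = (4, 2, 4, 0, 2)

Repeated division by 7 gives the digits low-to-high: 5016 = 4 + 2·7^1 + 4·7^2 + 2·7^4. Digit sequence: (4, 2, 4, 0, 2).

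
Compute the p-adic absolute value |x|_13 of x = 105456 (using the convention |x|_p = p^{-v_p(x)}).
|105456|_13 = 1/2197

Step 1 — compute v_13(x) by factoring powers of 13 out of the numerator and denominator: v_13(105456) = 3. Step 2 — apply |x|_p = p^{-v_p(x)} = 13^{-3} = 1/2197.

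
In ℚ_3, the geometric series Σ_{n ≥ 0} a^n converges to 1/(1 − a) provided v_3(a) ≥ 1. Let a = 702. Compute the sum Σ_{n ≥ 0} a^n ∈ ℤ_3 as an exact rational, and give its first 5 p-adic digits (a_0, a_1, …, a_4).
Σ a^n = 1/(1 − a) = -1/701;  first 5 digits = (1, 0, 0, 2, 2)

v_3(a) = 3 ≥ 1, so the series converges in ℤ_3 to 1/(1 − a) = 1/(1 − 702) = -1/701. Expand this rational in ℤ_3: compute digits iteratively via d_i = x_i mod 3, x_{i+1} = (x_i − d_i)/3. The first 5 digits are (1, 0, 0, 2, 2).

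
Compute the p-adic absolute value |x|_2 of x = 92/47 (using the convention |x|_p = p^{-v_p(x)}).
|92/47|_2 = 1/4

Step 1 — compute v_2(x) by factoring powers of 2 out of the numerator and denominator: v_2(92/47) = 2. Step 2 — apply |x|_p = p^{-v_p(x)} = 2^{-2} = 1/4.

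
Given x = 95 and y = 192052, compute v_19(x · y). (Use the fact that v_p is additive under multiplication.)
v_19(18244940) = 4

v_p(x) = 1 (factor: 95 = 19^1 · 5); v_p(y) = 3 (factor: 192052 = 19^3 · 28). Additivity: v_p(xy) = v_p(x) + v_p(y) = 1 + 3 = 4. (Direct check: xy = 18244940 = 19^4 · (140).)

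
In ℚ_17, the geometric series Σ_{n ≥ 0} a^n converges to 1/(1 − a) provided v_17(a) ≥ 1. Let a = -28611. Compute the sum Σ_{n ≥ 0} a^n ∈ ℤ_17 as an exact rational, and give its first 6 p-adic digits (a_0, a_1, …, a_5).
Σ a^n = 1/(1 − a) = 1/28612;  first 6 digits = (1, 0, 3, 11, 8, 15)

v_17(a) = 2 ≥ 1, so the series converges in ℤ_17 to 1/(1 − a) = 1/(1 − (-28611)) = 1/28612. Expand this rational in ℤ_17: compute digits iteratively via d_i = x_i mod 17, x_{i+1} = (x_i − d_i)/17. The first 6 digits are (1, 0, 3, 11, 8, 15).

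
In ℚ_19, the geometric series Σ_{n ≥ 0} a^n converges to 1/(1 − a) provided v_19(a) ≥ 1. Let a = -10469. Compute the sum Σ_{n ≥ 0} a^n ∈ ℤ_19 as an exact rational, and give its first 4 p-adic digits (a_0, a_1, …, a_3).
Σ a^n = 1/(1 − a) = 1/10470;  first 4 digits = (1, 0, 9, 17)

v_19(a) = 2 ≥ 1, so the series converges in ℤ_19 to 1/(1 − a) = 1/(1 − (-10469)) = 1/10470. Expand this rational in ℤ_19: compute digits iteratively via d_i = x_i mod 19, x_{i+1} = (x_i − d_i)/19. The first 4 digits are (1, 0, 9, 17).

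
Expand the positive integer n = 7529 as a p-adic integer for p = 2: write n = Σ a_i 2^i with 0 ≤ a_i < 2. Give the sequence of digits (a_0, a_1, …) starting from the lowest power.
(a_0, a_1, …) = (1, 0, 0, 1, 0, 1, 1, 0, 1, 0, 1, 1, 1)

Repeated division by 2 gives the digits low-to-high: 7529 = 1 + 1·2^3 + 1·2^5 + 1·2^6 + 1·2^8 + 1·2^10 + 1·2^11 + 1·2^12. Digit sequence: (1, 0, 0, 1, 0, 1, 1, 0, 1, 0, 1, 1, 1).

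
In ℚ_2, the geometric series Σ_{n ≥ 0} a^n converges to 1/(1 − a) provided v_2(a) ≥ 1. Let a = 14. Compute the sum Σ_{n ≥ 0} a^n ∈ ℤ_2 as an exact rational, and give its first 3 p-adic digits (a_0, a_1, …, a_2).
Σ a^n = 1/(1 − a) = -1/13;  first 3 digits = (1, 1, 0)

v_2(a) = 1 ≥ 1, so the series converges in ℤ_2 to 1/(1 − a) = 1/(1 − 14) = -1/13. Expand this rational in ℤ_2: compute digits iteratively via d_i = x_i mod 2, x_{i+1} = (x_i − d_i)/2. The first 3 digits are (1, 1, 0).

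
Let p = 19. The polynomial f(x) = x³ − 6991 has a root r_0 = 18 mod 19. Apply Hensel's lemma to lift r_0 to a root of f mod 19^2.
r_1 = 284 (mod 361)

Hensel: r_{i+1} = r_i − f(r_i)/f′(r_i) mod 19^{i+2}, where f′(x) = 3x². Iterate:
  r_0 = 18 (mod 19)
  r_1 = 284 (mod 361)
Final: r = 284 with f(r) ≡ 0 mod 19^2.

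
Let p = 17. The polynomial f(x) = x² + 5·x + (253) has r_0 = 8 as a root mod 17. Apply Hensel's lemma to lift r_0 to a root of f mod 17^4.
r_3 = 25712 (mod 83521)

Hensel: r_{i+1} = r_i − f(r_i)·(f′(r_i))^{-1} mod 17^{i+2}, f′(x) = 2x + 5. Iterate:
  r_0 = 8 (mod 17)
  r_1 = 280 (mod 289)
  r_2 = 1147 (mod 4913)
  r_3 = 25712 (mod 83521)
Final: r = 25712 satisfies f(r) ≡ 0 mod 17^4.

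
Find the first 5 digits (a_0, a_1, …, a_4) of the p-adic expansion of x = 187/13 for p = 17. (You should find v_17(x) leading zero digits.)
(a_0, …, a_4) = (0, 10, 6, 14, 7)

v_17(187/13) = 1, so a_0 = ... = a_0 = 0. Factor out: x = 17^1 · u with u = 11/13 a unit in ℤ_17. Expand u iteratively via a_{v+i} = u_i mod 17, u_{i+1} = (u_i − a_{v+i})/17:
  u_0 = 11/13;  a_1 = 10;  u_1 = (u_0 − 10)/17 = -7/13
  u_1 = -7/13;  a_2 = 6;  u_2 = (u_1 − 6)/17 = -5/13
  u_2 = -5/13;  a_3 = 14;  u_3 = (u_2 − 14)/17 = -11/13
  u_3 = -11/13;  a_4 = 7;  u_4 = (u_3 − 7)/17 = -6/13
Digits: (0, 10, 6, 14, 7).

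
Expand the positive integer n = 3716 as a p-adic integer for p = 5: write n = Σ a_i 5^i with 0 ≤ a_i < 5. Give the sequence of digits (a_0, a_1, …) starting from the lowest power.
(a_0, a_1, …) = (1, 3, 3, 4, 0, 1)

Repeated division by 5 gives the digits low-to-high: 3716 = 1 + 3·5^1 + 3·5^2 + 4·5^3 + 1·5^5. Digit sequence: (1, 3, 3, 4, 0, 1).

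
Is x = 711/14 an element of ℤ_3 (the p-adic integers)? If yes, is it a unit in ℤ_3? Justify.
x ∈ ℤ_3 but not a unit; v_3(x) = 2 > 0

ℤ_3 = {x ∈ ℚ_3 : v_3(x) ≥ 0} and ℤ_3^× = {x ∈ ℤ_3 : v_3(x) = 0}. Here v_3(711/14) = v_3(num) − v_3(den) = 2; compare against these criteria.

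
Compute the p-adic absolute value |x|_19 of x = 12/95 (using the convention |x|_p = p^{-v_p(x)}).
|12/95|_19 = 19

Step 1 — compute v_19(x) by factoring powers of 19 out of the numerator and denominator: v_19(12/95) = -1. Step 2 — apply |x|_p = p^{-v_p(x)} = 19^{1} = 19.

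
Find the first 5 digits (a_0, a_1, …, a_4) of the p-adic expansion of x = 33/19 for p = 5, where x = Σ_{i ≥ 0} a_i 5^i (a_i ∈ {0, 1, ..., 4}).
(a_0, …, a_4) = (2, 1, 4, 1, 2)

v_5(33/19) = 0 (numerator and denominator both coprime to 5), so x ∈ ℤ_5^×. Compute digits iteratively via a_i = x_i mod 5, x_{i+1} = (x_i − a_i)/5, with x_0 = x:
  x_0 = 33/19;  a_0 = 2;  x_1 = (x_0 − 2)/5 = -1/19
  x_1 = -1/19;  a_1 = 1;  x_2 = (x_1 − 1)/5 = -4/19
  x_2 = -4/19;  a_2 = 4;  x_3 = (x_2 − 4)/5 = -16/19
  x_3 = -16/19;  a_3 = 1;  x_4 = (x_3 − 1)/5 = -7/19
  x_4 = -7/19;  a_4 = 2;  x_5 = (x_4 − 2)/5 = -9/19
Digits: (2, 1, 4, 1, 2).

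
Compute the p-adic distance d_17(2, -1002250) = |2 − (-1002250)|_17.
d_17(2, -1002250) = 1/83521

Step 1 — x − y = 2 − (-1002250) = 1002252. Step 2 — v_17(1002252) = 4 (factor: 1002252 = (17^4 · 12); the sign does not affect v_p). Step 3 — |x − y|_17 = 17^{-4} = 1/83521.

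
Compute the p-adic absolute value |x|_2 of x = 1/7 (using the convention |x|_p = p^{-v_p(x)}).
|1/7|_2 = 1

Step 1 — compute v_2(x) by factoring powers of 2 out of the numerator and denominator: v_2(1/7) = 0. Step 2 — apply |x|_p = p^{-v_p(x)} = 2^{0} = 1.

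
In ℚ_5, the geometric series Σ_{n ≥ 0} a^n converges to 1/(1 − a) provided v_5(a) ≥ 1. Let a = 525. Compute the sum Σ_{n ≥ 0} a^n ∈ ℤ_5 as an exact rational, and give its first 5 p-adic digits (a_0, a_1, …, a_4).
Σ a^n = 1/(1 − a) = -1/524;  first 5 digits = (1, 0, 1, 4, 1)

v_5(a) = 2 ≥ 1, so the series converges in ℤ_5 to 1/(1 − a) = 1/(1 − 525) = -1/524. Expand this rational in ℤ_5: compute digits iteratively via d_i = x_i mod 5, x_{i+1} = (x_i − d_i)/5. The first 5 digits are (1, 0, 1, 4, 1).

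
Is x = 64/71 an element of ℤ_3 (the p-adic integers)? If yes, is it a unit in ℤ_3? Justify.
x ∈ ℤ_3^× (unit); v_3(x) = 0

ℤ_3 = {x ∈ ℚ_3 : v_3(x) ≥ 0} and ℤ_3^× = {x ∈ ℤ_3 : v_3(x) = 0}. Here v_3(64/71) = v_3(num) − v_3(den) = 0; compare against these criteria.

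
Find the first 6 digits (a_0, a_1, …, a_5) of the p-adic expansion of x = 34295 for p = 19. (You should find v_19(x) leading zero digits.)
(a_0, …, a_5) = (0, 0, 0, 5, 0, 0)

v_19(34295) = 3, so a_0 = ... = a_2 = 0. Factor out: x = 19^3 · u with u = 5 a unit in ℤ_19. Expand u iteratively via a_{v+i} = u_i mod 19, u_{i+1} = (u_i − a_{v+i})/19:
  u_0 = 5;  a_3 = 5;  u_1 = (u_0 − 5)/19 = 0
  u_1 = 0;  a_4 = 0;  u_2 = (u_1 − 0)/19 = 0
  u_2 = 0;  a_5 = 0;  u_3 = (u_2 − 0)/19 = 0
Digits: (0, 0, 0, 5, 0, 0).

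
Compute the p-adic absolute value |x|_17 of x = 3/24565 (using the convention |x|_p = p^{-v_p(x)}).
|3/24565|_17 = 4913

Step 1 — compute v_17(x) by factoring powers of 17 out of the numerator and denominator: v_17(3/24565) = -3. Step 2 — apply |x|_p = p^{-v_p(x)} = 17^{3} = 4913.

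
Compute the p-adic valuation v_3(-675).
v_3(-675) = 3

v_3(n) is the largest exponent k such that 3^k divides n. Factor out: -675 = -3^3 · 25. (Sign doesn't affect v_p.) So v_3(-675) = 3.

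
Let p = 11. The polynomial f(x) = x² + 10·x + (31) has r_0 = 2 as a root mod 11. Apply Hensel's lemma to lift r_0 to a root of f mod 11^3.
r_2 = 629 (mod 1331)

Hensel: r_{i+1} = r_i − f(r_i)·(f′(r_i))^{-1} mod 11^{i+2}, f′(x) = 2x + 10. Iterate:
  r_0 = 2 (mod 11)
  r_1 = 24 (mod 121)
  r_2 = 629 (mod 1331)
Final: r = 629 satisfies f(r) ≡ 0 mod 11^3.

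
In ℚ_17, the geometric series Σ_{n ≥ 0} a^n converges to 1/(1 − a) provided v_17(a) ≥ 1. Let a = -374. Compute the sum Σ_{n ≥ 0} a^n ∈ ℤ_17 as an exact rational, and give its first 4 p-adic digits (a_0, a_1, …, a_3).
Σ a^n = 1/(1 − a) = 1/375;  first 4 digits = (1, 12, 6, 5)

v_17(a) = 1 ≥ 1, so the series converges in ℤ_17 to 1/(1 − a) = 1/(1 − (-374)) = 1/375. Expand this rational in ℤ_17: compute digits iteratively via d_i = x_i mod 17, x_{i+1} = (x_i − d_i)/17. The first 4 digits are (1, 12, 6, 5).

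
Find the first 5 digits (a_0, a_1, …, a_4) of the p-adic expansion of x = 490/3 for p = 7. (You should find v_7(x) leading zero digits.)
(a_0, …, a_4) = (0, 0, 1, 5, 4)

v_7(490/3) = 2, so a_0 = ... = a_1 = 0. Factor out: x = 7^2 · u with u = 10/3 a unit in ℤ_7. Expand u iteratively via a_{v+i} = u_i mod 7, u_{i+1} = (u_i − a_{v+i})/7:
  u_0 = 10/3;  a_2 = 1;  u_1 = (u_0 − 1)/7 = 1/3
  u_1 = 1/3;  a_3 = 5;  u_2 = (u_1 − 5)/7 = -2/3
  u_2 = -2/3;  a_4 = 4;  u_3 = (u_2 − 4)/7 = -2/3
Digits: (0, 0, 1, 5, 4).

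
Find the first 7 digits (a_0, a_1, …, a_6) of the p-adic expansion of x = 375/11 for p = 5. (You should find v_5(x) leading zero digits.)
(a_0, …, a_6) = (0, 0, 0, 3, 4, 0, 3)

v_5(375/11) = 3, so a_0 = ... = a_2 = 0. Factor out: x = 5^3 · u with u = 3/11 a unit in ℤ_5. Expand u iteratively via a_{v+i} = u_i mod 5, u_{i+1} = (u_i − a_{v+i})/5:
  u_0 = 3/11;  a_3 = 3;  u_1 = (u_0 − 3)/5 = -6/11
  u_1 = -6/11;  a_4 = 4;  u_2 = (u_1 − 4)/5 = -10/11
  u_2 = -10/11;  a_5 = 0;  u_3 = (u_2 − 0)/5 = -2/11
  u_3 = -2/11;  a_6 = 3;  u_4 = (u_3 − 3)/5 = -7/11
Digits: (0, 0, 0, 3, 4, 0, 3).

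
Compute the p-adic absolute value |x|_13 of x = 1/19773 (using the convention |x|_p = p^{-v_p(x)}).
|1/19773|_13 = 2197

Step 1 — compute v_13(x) by factoring powers of 13 out of the numerator and denominator: v_13(1/19773) = -3. Step 2 — apply |x|_p = p^{-v_p(x)} = 13^{3} = 2197.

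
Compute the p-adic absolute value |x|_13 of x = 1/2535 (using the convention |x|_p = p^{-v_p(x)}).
|1/2535|_13 = 169

Step 1 — compute v_13(x) by factoring powers of 13 out of the numerator and denominator: v_13(1/2535) = -2. Step 2 — apply |x|_p = p^{-v_p(x)} = 13^{2} = 169.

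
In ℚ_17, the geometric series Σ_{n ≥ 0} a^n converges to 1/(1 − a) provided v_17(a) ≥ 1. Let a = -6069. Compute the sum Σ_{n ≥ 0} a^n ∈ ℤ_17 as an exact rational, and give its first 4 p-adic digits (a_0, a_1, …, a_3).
Σ a^n = 1/(1 − a) = 1/6070;  first 4 digits = (1, 0, 13, 15)

v_17(a) = 2 ≥ 1, so the series converges in ℤ_17 to 1/(1 − a) = 1/(1 − (-6069)) = 1/6070. Expand this rational in ℤ_17: compute digits iteratively via d_i = x_i mod 17, x_{i+1} = (x_i − d_i)/17. The first 4 digits are (1, 0, 13, 15).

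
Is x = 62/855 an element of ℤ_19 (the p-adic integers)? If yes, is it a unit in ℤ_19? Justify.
x ∉ ℤ_19 (v_19(x) = -1 < 0)

ℤ_19 = {x ∈ ℚ_19 : v_19(x) ≥ 0} and ℤ_19^× = {x ∈ ℤ_19 : v_19(x) = 0}. Here v_19(62/855) = v_19(num) − v_19(den) = -1; compare against these criteria.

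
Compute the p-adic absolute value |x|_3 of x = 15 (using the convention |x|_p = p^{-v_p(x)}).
|15|_3 = 1/3

Step 1 — compute v_3(x) by factoring powers of 3 out of the numerator and denominator: v_3(15) = 1. Step 2 — apply |x|_p = p^{-v_p(x)} = 3^{-1} = 1/3.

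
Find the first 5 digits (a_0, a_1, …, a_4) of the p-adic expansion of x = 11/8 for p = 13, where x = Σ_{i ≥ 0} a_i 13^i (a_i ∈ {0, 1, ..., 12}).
(a_0, …, a_4) = (3, 8, 1, 8, 1)

v_13(11/8) = 0 (numerator and denominator both coprime to 13), so x ∈ ℤ_13^×. Compute digits iteratively via a_i = x_i mod 13, x_{i+1} = (x_i − a_i)/13, with x_0 = x:
  x_0 = 11/8;  a_0 = 3;  x_1 = (x_0 − 3)/13 = -1/8
  x_1 = -1/8;  a_1 = 8;  x_2 = (x_1 − 8)/13 = -5/8
  x_2 = -5/8;  a_2 = 1;  x_3 = (x_2 − 1)/13 = -1/8
  x_3 = -1/8;  a_3 = 8;  x_4 = (x_3 − 8)/13 = -5/8
  x_4 = -5/8;  a_4 = 1;  x_5 = (x_4 − 1)/13 = -1/8
Digits: (3, 8, 1, 8, 1).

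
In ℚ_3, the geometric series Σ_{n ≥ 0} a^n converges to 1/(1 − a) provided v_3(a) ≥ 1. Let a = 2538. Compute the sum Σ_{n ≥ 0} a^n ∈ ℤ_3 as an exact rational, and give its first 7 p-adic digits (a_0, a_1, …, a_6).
Σ a^n = 1/(1 − a) = -1/2537;  first 7 digits = (1, 0, 0, 1, 1, 1, 1)

v_3(a) = 3 ≥ 1, so the series converges in ℤ_3 to 1/(1 − a) = 1/(1 − 2538) = -1/2537. Expand this rational in ℤ_3: compute digits iteratively via d_i = x_i mod 3, x_{i+1} = (x_i − d_i)/3. The first 7 digits are (1, 0, 0, 1, 1, 1, 1).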